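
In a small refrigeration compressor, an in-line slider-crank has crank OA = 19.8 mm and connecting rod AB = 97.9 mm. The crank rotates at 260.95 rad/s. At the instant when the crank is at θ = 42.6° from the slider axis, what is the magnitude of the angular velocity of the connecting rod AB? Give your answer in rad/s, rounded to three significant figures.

39.2

ω = 260.9 rad/s
The rod makes angle φ with the slider axis where L sinφ = r sinθ; differentiating, L cosφ·φ̇ = r ω cosθ.
L cosφ = √(L² − r² sin²θ) = 0.096978 m.
|ω_rod| = r ω |cosθ| / √(L² − r² sin²θ) = 0.0198·260.9·0.73610/0.096978 = 39.218 rad/s.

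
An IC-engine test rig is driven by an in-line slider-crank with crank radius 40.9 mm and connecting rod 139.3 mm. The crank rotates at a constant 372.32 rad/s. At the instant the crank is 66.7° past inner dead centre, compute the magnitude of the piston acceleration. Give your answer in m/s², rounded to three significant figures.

1080

ω = 372.3 rad/s
x(θ) = r cosθ + √(L² − r² sin²θ); with ω constant, a = ω²·d²x/dθ².
d²x/dθ² = −r cosθ − r²(cos2θ)/√u − r⁴ sin²2θ/(4u^{3/2}),  u = L² − r² sin²θ = 0.0179934 m².
Substituting r = 0.0409 m, L = 0.1393 m, θ = 66.7°: d²x/dθ² = -0.0077624 m.
a = ω²·d²x/dθ² = (372.3)²·(-0.0077624) = -1076 m/s²;  |a| = 1076 m/s².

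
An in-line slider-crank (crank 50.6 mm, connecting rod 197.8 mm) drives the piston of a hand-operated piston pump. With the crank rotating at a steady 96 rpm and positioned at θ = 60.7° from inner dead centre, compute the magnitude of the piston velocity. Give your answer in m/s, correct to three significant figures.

ω = 2π·96/60 = 10.05 rad/s
For an in-line slider-crank, x = r cosθ + √(L² − r² sin²θ), so v = −rω sinθ·[1 + r cosθ/√(L² − r² sin²θ)].
With r = 0.0506 m, L = 0.1978 m, θ = 60.7°: √(L² − r² sin²θ) = 0.19282 m.
v = −0.0506·10.05·0.87207·[1 + 0.0506·0.48938/0.19282] = -0.50058 m/s.
|v| = 0.50058 m/s.

0.501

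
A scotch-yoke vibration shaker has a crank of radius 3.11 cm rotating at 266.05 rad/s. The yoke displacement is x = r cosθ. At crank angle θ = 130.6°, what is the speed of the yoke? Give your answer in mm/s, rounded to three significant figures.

6280

ω = 266.1 rad/s
x = r cosθ ⇒ ẋ = −rω sinθ.
|v| = rω|sinθ| = 0.0311·266.1·|sin 130.6°| = 6.2823 m/s = 6282.3 mm/s.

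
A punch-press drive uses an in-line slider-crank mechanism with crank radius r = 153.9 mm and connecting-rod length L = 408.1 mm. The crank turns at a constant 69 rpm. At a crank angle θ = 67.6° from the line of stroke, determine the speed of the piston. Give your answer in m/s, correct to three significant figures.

1.19

ω = 2π·69/60 = 7.226 rad/s
For an in-line slider-crank, x = r cosθ + √(L² − r² sin²θ), so v = −rω sinθ·[1 + r cosθ/√(L² − r² sin²θ)].
With r = 0.1539 m, L = 0.4081 m, θ = 67.6°: √(L² − r² sin²θ) = 0.38249 m.
v = −0.1539·7.226·0.92455·[1 + 0.1539·0.38107/0.38249] = -1.1858 m/s.
|v| = 1.1858 m/s.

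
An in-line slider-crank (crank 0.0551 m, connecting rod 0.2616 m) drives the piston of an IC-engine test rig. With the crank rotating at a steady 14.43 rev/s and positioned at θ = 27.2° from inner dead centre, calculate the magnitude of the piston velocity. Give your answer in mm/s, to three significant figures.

2710

ω = 2π·14.4 = 90.67 rad/s
For an in-line slider-crank, x = r cosθ + √(L² − r² sin²θ), so v = −rω sinθ·[1 + r cosθ/√(L² − r² sin²θ)].
With r = 0.0551 m, L = 0.2616 m, θ = 27.2°: √(L² − r² sin²θ) = 0.26038 m.
v = −0.0551·90.67·0.45710·[1 + 0.0551·0.88942/0.26038] = -2.7133 m/s.
|v| = 2.7133 m/s = 2713.3 mm/s.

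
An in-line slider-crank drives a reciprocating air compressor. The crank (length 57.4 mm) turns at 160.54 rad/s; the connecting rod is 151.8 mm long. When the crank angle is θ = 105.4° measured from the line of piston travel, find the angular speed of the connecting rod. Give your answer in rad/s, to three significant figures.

ω = 160.5 rad/s
The rod makes angle φ with the slider axis where L sinφ = r sinθ; differentiating, L cosφ·φ̇ = r ω cosθ.
L cosφ = √(L² − r² sin²θ) = 0.14135 m.
|ω_rod| = r ω |cosθ| / √(L² − r² sin²θ) = 0.0574·160.5·0.26556/0.14135 = 17.312 rad/s.

17.3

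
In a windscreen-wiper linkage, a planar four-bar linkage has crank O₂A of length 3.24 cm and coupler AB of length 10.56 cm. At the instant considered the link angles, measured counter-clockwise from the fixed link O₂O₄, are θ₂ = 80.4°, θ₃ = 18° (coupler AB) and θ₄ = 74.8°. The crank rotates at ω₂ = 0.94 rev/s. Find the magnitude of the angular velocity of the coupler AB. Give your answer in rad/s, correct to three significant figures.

0.211

ω₂ = 5.906 rad/s (from 0.94 rev/s).
Differentiating the loop-closure r₂e^{iθ₂}+r₃e^{iθ₃}=r₁+r₄e^{iθ₄} gives r₂ω₂e^{iθ₂}+r₃ω₃e^{iθ₃}=r₄ω₄e^{iθ₄}.
Eliminating the other unknown: ω₃ = r₂ω₂ sin(θ₄−θ₂) / [r₃ sin(θ₃−θ₄)].
Numerator sine = -0.09758; denominator sine = -0.83676.
Result = 0.0324·5.906·(-0.09758) / (0.1056·(-0.83676)) = +0.21133 rad/s; magnitude 0.21133 rad/s.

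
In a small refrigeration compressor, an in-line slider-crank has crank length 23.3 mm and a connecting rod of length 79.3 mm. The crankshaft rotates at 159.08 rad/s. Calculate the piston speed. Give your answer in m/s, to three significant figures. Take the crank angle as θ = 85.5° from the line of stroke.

3.78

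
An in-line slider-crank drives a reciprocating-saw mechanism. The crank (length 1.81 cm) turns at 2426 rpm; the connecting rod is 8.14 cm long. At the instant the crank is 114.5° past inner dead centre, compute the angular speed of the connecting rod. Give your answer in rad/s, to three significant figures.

23.9

ω = 254.1 rad/s (converted from 2426 rpm).
The rod makes angle φ with the slider axis where L sinφ = r sinθ; differentiating, L cosφ·φ̇ = r ω cosθ.
L cosφ = √(L² − r² sin²θ) = 0.079716 m.
|ω_rod| = r ω |cosθ| / √(L² − r² sin²θ) = 0.0181·254.1·0.41469/0.079716 = 23.921 rad/s.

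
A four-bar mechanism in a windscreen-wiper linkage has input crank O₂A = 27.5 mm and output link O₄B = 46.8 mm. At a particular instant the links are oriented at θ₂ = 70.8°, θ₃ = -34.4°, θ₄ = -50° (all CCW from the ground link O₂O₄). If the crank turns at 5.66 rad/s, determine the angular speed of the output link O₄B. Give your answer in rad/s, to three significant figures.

11.9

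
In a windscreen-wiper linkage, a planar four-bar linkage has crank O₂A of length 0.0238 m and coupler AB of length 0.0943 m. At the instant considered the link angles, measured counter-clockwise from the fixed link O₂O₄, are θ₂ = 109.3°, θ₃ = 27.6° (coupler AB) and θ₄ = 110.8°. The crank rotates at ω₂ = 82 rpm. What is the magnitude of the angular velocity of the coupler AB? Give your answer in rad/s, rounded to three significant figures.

0.0571

ω₂ = 8.587 rad/s (from 82 rpm).
Differentiating the loop-closure r₂e^{iθ₂}+r₃e^{iθ₃}=r₁+r₄e^{iθ₄} gives r₂ω₂e^{iθ₂}+r₃ω₃e^{iθ₃}=r₄ω₄e^{iθ₄}.
Eliminating the other unknown: ω₃ = r₂ω₂ sin(θ₄−θ₂) / [r₃ sin(θ₃−θ₄)].
Numerator sine = +0.02618; denominator sine = -0.99297.
Result = 0.0238·8.587·(+0.02618) / (0.0943·(-0.99297)) = -0.057134 rad/s; magnitude 0.057134 rad/s.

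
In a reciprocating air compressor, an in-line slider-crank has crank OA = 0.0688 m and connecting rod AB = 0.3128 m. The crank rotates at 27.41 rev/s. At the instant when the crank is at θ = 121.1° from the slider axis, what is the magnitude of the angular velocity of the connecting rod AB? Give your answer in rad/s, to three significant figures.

ω = 172.2 rad/s (converted from 27.41 rev/s).
The rod makes angle φ with the slider axis where L sinφ = r sinθ; differentiating, L cosφ·φ̇ = r ω cosθ.
L cosφ = √(L² − r² sin²θ) = 0.3072 m.
|ω_rod| = r ω |cosθ| / √(L² − r² sin²θ) = 0.0688·172.2·0.51653/0.3072 = 19.923 rad/s.

19.9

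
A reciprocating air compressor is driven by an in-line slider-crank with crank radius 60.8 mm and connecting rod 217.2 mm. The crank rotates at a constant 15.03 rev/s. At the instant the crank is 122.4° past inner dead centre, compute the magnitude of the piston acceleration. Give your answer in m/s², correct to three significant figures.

ω = 2π·15 = 94.44 rad/s
x(θ) = r cosθ + √(L² − r² sin²θ); with ω constant, a = ω²·d²x/dθ².
d²x/dθ² = −r cosθ − r²(cos2θ)/√u − r⁴ sin²2θ/(4u^{3/2}),  u = L² − r² sin²θ = 0.0445405 m².
Substituting r = 0.0608 m, L = 0.2172 m, θ = 122.4°: d²x/dθ² = +0.039739 m.
a = ω²·d²x/dθ² = (94.44)²·(+0.039739) = +354.4 m/s²;  |a| = 354.4 m/s².

354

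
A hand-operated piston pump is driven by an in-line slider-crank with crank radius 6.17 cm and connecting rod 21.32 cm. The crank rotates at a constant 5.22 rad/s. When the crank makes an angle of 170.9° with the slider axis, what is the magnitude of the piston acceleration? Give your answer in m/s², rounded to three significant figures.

1.20

ω = 5.22 rad/s
x(θ) = r cosθ + √(L² − r² sin²θ); with ω constant, a = ω²·d²x/dθ².
d²x/dθ² = −r cosθ − r²(cos2θ)/√u − r⁴ sin²2θ/(4u^{3/2}),  u = L² − r² sin²θ = 0.045359 m².
Substituting r = 0.0617 m, L = 0.2132 m, θ = 170.9°: d²x/dθ² = +0.043906 m.
a = ω²·d²x/dθ² = (5.22)²·(+0.043906) = +1.1964 m/s²;  |a| = 1.1964 m/s².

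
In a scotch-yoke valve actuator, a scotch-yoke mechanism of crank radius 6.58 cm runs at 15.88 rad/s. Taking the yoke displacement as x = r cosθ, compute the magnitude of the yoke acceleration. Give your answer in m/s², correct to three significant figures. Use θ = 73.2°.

ω = 15.88 rad/s
x = r cosθ ⇒ ẍ = −rω² cosθ (ω constant).
|a| = rω²|cosθ| = 0.0658·(15.88)²·|cos 73.2°| = 4.7959 m/s².

4.80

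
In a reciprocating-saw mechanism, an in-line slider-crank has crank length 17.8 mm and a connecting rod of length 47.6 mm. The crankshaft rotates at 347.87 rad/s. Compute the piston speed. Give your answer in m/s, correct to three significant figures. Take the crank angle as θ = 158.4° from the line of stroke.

1.48

ω = 347.9 rad/s
For an in-line slider-crank, x = r cosθ + √(L² − r² sin²θ), so v = −rω sinθ·[1 + r cosθ/√(L² − r² sin²θ)].
With r = 0.0178 m, L = 0.0476 m, θ = 158.4°: √(L² − r² sin²θ) = 0.047147 m.
v = −0.0178·347.9·0.36812·[1 + 0.0178·-0.92978/0.047147] = -1.4793 m/s.
|v| = 1.4793 m/s.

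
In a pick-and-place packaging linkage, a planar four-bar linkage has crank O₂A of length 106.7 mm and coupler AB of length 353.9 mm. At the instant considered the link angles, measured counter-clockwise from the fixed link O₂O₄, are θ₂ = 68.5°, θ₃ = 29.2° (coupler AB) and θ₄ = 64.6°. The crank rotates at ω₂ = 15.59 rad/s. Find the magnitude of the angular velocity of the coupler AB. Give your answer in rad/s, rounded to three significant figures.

ω₂ = 15.59 rad/s
Differentiating the loop-closure r₂e^{iθ₂}+r₃e^{iθ₃}=r₁+r₄e^{iθ₄} gives r₂ω₂e^{iθ₂}+r₃ω₃e^{iθ₃}=r₄ω₄e^{iθ₄}.
Eliminating the other unknown: ω₃ = r₂ω₂ sin(θ₄−θ₂) / [r₃ sin(θ₃−θ₄)].
Numerator sine = -0.06802; denominator sine = -0.57928.
Result = 0.1067·15.59·(-0.06802) / (0.3539·(-0.57928)) = +0.55188 rad/s; magnitude 0.55188 rad/s.

0.552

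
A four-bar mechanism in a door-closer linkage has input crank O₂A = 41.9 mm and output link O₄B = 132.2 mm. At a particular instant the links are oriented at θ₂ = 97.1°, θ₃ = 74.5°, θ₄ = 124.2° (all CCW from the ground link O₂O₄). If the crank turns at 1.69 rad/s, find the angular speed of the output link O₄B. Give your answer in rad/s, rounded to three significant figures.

ω₂ = 1.69 rad/s
Differentiating the loop-closure r₂e^{iθ₂}+r₃e^{iθ₃}=r₁+r₄e^{iθ₄} gives r₂ω₂e^{iθ₂}+r₃ω₃e^{iθ₃}=r₄ω₄e^{iθ₄}.
Eliminating the other unknown: ω₄ = r₂ω₂ sin(θ₂−θ₃) / [r₄ sin(θ₄−θ₃)].
Numerator sine = +0.38430; denominator sine = +0.76267.
Result = 0.0419·1.69·(+0.38430) / (0.1322·(+0.76267)) = +0.2699 rad/s; magnitude 0.2699 rad/s.

0.270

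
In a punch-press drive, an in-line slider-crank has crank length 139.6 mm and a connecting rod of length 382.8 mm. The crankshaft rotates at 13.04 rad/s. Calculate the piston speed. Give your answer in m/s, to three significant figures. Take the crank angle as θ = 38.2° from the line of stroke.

1.46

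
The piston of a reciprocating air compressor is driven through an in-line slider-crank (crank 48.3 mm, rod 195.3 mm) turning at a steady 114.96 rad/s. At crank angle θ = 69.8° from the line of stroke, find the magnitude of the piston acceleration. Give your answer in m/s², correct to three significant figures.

97.9

ω = 115 rad/s
x(θ) = r cosθ + √(L² − r² sin²θ); with ω constant, a = ω²·d²x/dθ².
d²x/dθ² = −r cosθ − r²(cos2θ)/√u − r⁴ sin²2θ/(4u^{3/2}),  u = L² − r² sin²θ = 0.0360874 m².
Substituting r = 0.0483 m, L = 0.1953 m, θ = 69.8°: d²x/dθ² = -0.0074092 m.
a = ω²·d²x/dθ² = (115)²·(-0.0074092) = -97.918 m/s²;  |a| = 97.918 m/s².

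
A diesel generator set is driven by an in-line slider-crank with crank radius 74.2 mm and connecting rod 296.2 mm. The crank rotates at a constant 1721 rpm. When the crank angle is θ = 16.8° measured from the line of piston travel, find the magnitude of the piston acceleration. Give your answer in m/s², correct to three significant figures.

ω = 2π·1721/60 = 180.2 rad/s
x(θ) = r cosθ + √(L² − r² sin²θ); with ω constant, a = ω²·d²x/dθ².
d²x/dθ² = −r cosθ − r²(cos2θ)/√u − r⁴ sin²2θ/(4u^{3/2}),  u = L² − r² sin²θ = 0.0872745 m².
Substituting r = 0.0742 m, L = 0.2962 m, θ = 16.8°: d²x/dθ² = -0.086646 m.
a = ω²·d²x/dθ² = (180.2)²·(-0.086646) = -2814.3 m/s²;  |a| = 2814.3 m/s².

2810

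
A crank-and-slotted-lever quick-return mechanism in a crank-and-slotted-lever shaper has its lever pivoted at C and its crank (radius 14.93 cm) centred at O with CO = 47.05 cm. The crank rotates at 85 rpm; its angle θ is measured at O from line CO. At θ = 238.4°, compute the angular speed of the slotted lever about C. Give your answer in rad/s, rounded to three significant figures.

0.760

ω = 8.901 rad/s (from 85 rpm).
Crank pin A relative to C: A = (d + r cosθ, r sinθ); lever angle φ = atan2(r sinθ, d + r cosθ).
Differentiating tanφ: φ̇ = rω(d cosθ + r)/(d² + r² + 2dr cosθ).
d² + r² + 2dr cosθ = |CA|² = 0.170045 m²;  d cosθ + r = -0.097235 m.
|ω_lever| = |0.1493·8.901·-0.097235| / 0.170045 = 0.75992 rad/s.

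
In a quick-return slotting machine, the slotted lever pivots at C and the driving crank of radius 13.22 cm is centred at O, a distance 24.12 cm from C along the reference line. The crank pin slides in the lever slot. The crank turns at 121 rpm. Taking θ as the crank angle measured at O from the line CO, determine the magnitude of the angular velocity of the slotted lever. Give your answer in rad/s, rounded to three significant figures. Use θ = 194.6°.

12.2

ω = 12.67 rad/s (from 121 rpm).
Crank pin A relative to C: A = (d + r cosθ, r sinθ); lever angle φ = atan2(r sinθ, d + r cosθ).
Differentiating tanφ: φ̇ = rω(d cosθ + r)/(d² + r² + 2dr cosθ).
d² + r² + 2dr cosθ = |CA|² = 0.0139403 m²;  d cosθ + r = -0.10121 m.
|ω_lever| = |0.1322·12.67·-0.10121| / 0.0139403 = 12.162 rad/s.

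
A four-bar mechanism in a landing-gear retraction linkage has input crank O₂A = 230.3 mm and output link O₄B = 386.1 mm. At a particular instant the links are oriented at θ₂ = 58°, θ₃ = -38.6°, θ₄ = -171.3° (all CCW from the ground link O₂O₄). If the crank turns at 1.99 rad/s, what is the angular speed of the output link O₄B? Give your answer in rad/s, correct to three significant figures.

1.60

ω₂ = 1.99 rad/s
Differentiating the loop-closure r₂e^{iθ₂}+r₃e^{iθ₃}=r₁+r₄e^{iθ₄} gives r₂ω₂e^{iθ₂}+r₃ω₃e^{iθ₃}=r₄ω₄e^{iθ₄}.
Eliminating the other unknown: ω₄ = r₂ω₂ sin(θ₂−θ₃) / [r₄ sin(θ₄−θ₃)].
Numerator sine = +0.99337; denominator sine = -0.73491.
Result = 0.2303·1.99·(+0.99337) / (0.3861·(-0.73491)) = -1.6044 rad/s; magnitude 1.6044 rad/s.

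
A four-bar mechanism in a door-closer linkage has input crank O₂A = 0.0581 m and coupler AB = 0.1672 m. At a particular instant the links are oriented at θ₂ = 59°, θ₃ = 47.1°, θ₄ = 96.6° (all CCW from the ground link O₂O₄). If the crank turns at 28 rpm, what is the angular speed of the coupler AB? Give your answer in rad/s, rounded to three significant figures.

ω₂ = 2.932 rad/s (from 28 rpm).
Differentiating the loop-closure r₂e^{iθ₂}+r₃e^{iθ₃}=r₁+r₄e^{iθ₄} gives r₂ω₂e^{iθ₂}+r₃ω₃e^{iθ₃}=r₄ω₄e^{iθ₄}.
Eliminating the other unknown: ω₃ = r₂ω₂ sin(θ₄−θ₂) / [r₃ sin(θ₃−θ₄)].
Numerator sine = +0.61015; denominator sine = -0.76041.
Result = 0.0581·2.932·(+0.61015) / (0.1672·(-0.76041)) = -0.81755 rad/s; magnitude 0.81755 rad/s.

0.818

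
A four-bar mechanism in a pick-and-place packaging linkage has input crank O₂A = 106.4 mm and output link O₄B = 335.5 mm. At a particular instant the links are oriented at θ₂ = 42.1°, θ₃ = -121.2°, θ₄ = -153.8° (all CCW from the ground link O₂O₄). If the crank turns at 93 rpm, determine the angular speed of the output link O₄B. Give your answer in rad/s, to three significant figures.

1.65

ω₂ = 9.739 rad/s (from 93 rpm).
Differentiating the loop-closure r₂e^{iθ₂}+r₃e^{iθ₃}=r₁+r₄e^{iθ₄} gives r₂ω₂e^{iθ₂}+r₃ω₃e^{iθ₃}=r₄ω₄e^{iθ₄}.
Eliminating the other unknown: ω₄ = r₂ω₂ sin(θ₂−θ₃) / [r₄ sin(θ₄−θ₃)].
Numerator sine = +0.28736; denominator sine = -0.53877.
Result = 0.1064·9.739·(+0.28736) / (0.3355·(-0.53877)) = -1.6473 rad/s; magnitude 1.6473 rad/s.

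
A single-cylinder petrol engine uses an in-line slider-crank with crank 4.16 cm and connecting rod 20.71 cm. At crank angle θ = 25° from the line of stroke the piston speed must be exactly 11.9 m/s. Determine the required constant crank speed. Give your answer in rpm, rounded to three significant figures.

For an in-line slider-crank, |v_piston| = rω|sinθ|·[1 + r cosθ/√(L² − r² sin²θ)].
With r = 0.0416 m, L = 0.2071 m, θ = 25°: the bracketed kinematic factor |dx/dθ| = 0.020793 m.
ω = v/|dx/dθ| = 11.9/0.020793 = 572.31 rad/s.
N = 60ω/(2π) = 5465.1 rpm.

5470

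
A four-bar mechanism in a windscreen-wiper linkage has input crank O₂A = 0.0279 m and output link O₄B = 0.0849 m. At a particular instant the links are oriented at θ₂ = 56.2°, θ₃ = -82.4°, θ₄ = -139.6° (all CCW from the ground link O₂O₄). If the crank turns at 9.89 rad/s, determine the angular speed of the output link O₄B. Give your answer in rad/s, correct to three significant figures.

ω₂ = 9.89 rad/s
Differentiating the loop-closure r₂e^{iθ₂}+r₃e^{iθ₃}=r₁+r₄e^{iθ₄} gives r₂ω₂e^{iθ₂}+r₃ω₃e^{iθ₃}=r₄ω₄e^{iθ₄}.
Eliminating the other unknown: ω₄ = r₂ω₂ sin(θ₂−θ₃) / [r₄ sin(θ₄−θ₃)].
Numerator sine = +0.66131; denominator sine = -0.84057.
Result = 0.0279·9.89·(+0.66131) / (0.0849·(-0.84057)) = -2.557 rad/s; magnitude 2.557 rad/s.

2.56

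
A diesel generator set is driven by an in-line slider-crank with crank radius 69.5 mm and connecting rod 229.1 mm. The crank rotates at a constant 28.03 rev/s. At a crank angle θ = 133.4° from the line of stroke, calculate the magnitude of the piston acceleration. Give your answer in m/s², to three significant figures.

1500

ω = 2π·28 = 176.1 rad/s
x(θ) = r cosθ + √(L² − r² sin²θ); with ω constant, a = ω²·d²x/dθ².
d²x/dθ² = −r cosθ − r²(cos2θ)/√u − r⁴ sin²2θ/(4u^{3/2}),  u = L² − r² sin²θ = 0.0499369 m².
Substituting r = 0.0695 m, L = 0.2291 m, θ = 133.4°: d²x/dθ² = +0.048438 m.
a = ω²·d²x/dθ² = (176.1)²·(+0.048438) = +1502.4 m/s²;  |a| = 1502.4 m/s².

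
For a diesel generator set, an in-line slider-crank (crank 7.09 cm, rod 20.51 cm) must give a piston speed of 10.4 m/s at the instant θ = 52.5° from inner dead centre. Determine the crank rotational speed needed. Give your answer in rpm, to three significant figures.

For an in-line slider-crank, |v_piston| = rω|sinθ|·[1 + r cosθ/√(L² − r² sin²θ)].
With r = 0.0709 m, L = 0.2051 m, θ = 52.5°: the bracketed kinematic factor |dx/dθ| = 0.068558 m.
ω = v/|dx/dθ| = 10.4/0.068558 = 151.7 rad/s.
N = 60ω/(2π) = 1448.6 rpm.

1450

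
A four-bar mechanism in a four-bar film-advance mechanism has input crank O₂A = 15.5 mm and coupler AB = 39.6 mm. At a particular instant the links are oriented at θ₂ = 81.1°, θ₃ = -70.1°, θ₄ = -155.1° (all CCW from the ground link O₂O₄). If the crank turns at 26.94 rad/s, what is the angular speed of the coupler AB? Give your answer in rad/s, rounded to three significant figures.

ω₂ = 26.94 rad/s
Differentiating the loop-closure r₂e^{iθ₂}+r₃e^{iθ₃}=r₁+r₄e^{iθ₄} gives r₂ω₂e^{iθ₂}+r₃ω₃e^{iθ₃}=r₄ω₄e^{iθ₄}.
Eliminating the other unknown: ω₃ = r₂ω₂ sin(θ₄−θ₂) / [r₃ sin(θ₃−θ₄)].
Numerator sine = +0.83098; denominator sine = +0.99619.
Result = 0.0155·26.94·(+0.83098) / (0.0396·(+0.99619)) = +8.796 rad/s; magnitude 8.796 rad/s.

8.80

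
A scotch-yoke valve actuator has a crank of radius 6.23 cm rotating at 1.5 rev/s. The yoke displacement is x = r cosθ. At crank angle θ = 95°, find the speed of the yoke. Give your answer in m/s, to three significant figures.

0.585

ω = 9.425 rad/s (from 1.5 rev/s).
x = r cosθ ⇒ ẋ = −rω sinθ.
|v| = rω|sinθ| = 0.0623·9.425·|sin 95°| = 0.58493 m/s.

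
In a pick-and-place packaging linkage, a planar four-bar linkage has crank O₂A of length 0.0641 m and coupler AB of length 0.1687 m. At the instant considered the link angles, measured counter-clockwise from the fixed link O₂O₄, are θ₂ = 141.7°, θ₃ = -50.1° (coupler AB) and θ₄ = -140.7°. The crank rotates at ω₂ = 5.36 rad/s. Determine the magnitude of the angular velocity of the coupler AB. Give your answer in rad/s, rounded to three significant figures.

1.99

ω₂ = 5.36 rad/s
Differentiating the loop-closure r₂e^{iθ₂}+r₃e^{iθ₃}=r₁+r₄e^{iθ₄} gives r₂ω₂e^{iθ₂}+r₃ω₃e^{iθ₃}=r₄ω₄e^{iθ₄}.
Eliminating the other unknown: ω₃ = r₂ω₂ sin(θ₄−θ₂) / [r₃ sin(θ₃−θ₄)].
Numerator sine = +0.97667; denominator sine = +0.99995.
Result = 0.0641·5.36·(+0.97667) / (0.1687·(+0.99995)) = +1.9892 rad/s; magnitude 1.9892 rad/s.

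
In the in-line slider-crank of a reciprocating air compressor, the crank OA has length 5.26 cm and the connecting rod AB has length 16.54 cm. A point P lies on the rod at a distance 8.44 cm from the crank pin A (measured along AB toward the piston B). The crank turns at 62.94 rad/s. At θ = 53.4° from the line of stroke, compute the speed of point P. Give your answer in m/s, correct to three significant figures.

3.08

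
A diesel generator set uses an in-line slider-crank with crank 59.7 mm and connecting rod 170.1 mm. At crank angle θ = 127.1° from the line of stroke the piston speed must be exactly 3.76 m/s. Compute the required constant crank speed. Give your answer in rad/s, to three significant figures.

For an in-line slider-crank, |v_piston| = rω|sinθ|·[1 + r cosθ/√(L² − r² sin²θ)].
With r = 0.0597 m, L = 0.1701 m, θ = 127.1°: the bracketed kinematic factor |dx/dθ| = 0.037115 m.
ω = v/|dx/dθ| = 3.76/0.037115 = 101.31 rad/s.

101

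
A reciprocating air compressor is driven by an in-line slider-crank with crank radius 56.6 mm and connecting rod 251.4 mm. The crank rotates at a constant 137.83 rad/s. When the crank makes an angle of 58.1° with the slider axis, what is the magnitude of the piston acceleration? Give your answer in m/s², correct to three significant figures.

ω = 137.8 rad/s
x(θ) = r cosθ + √(L² − r² sin²θ); with ω constant, a = ω²·d²x/dθ².
d²x/dθ² = −r cosθ − r²(cos2θ)/√u − r⁴ sin²2θ/(4u^{3/2}),  u = L² − r² sin²θ = 0.060893 m².
Substituting r = 0.0566 m, L = 0.2514 m, θ = 58.1°: d²x/dθ² = -0.024315 m.
a = ω²·d²x/dθ² = (137.8)²·(-0.024315) = -461.92 m/s²;  |a| = 461.92 m/s².

462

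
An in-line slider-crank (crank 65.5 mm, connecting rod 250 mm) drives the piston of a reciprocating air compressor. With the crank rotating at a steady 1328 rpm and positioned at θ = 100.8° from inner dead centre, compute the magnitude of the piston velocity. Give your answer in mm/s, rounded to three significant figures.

8490

ω = 2π·1328/60 = 139.1 rad/s
For an in-line slider-crank, x = r cosθ + √(L² − r² sin²θ), so v = −rω sinθ·[1 + r cosθ/√(L² − r² sin²θ)].
With r = 0.0655 m, L = 0.25 m, θ = 100.8°: √(L² − r² sin²θ) = 0.24158 m.
v = −0.0655·139.1·0.98229·[1 + 0.0655·-0.18738/0.24158] = -8.493 m/s.
|v| = 8.493 m/s = 8493 mm/s.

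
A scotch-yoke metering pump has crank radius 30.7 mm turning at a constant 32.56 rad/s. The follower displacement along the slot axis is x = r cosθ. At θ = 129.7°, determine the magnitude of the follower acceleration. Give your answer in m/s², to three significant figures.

ω = 32.56 rad/s
x = r cosθ ⇒ ẍ = −rω² cosθ (ω constant).
|a| = rω²|cosθ| = 0.0307·(32.56)²·|cos 129.7°| = 20.79 m/s².

20.8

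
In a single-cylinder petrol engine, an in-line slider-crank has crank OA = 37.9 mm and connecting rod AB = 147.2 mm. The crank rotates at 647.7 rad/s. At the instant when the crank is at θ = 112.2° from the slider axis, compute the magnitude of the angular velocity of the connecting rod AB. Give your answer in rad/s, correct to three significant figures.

ω = 647.7 rad/s
The rod makes angle φ with the slider axis where L sinφ = r sinθ; differentiating, L cosφ·φ̇ = r ω cosθ.
L cosφ = √(L² − r² sin²θ) = 0.14296 m.
|ω_rod| = r ω |cosθ| / √(L² − r² sin²θ) = 0.0379·647.7·0.37784/0.14296 = 64.881 rad/s.

64.9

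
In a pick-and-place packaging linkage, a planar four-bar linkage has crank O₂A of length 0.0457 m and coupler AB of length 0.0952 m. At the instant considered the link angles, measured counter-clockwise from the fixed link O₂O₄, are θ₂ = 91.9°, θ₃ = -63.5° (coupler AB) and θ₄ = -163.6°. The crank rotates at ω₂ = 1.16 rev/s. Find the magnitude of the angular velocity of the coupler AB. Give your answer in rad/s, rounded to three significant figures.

ω₂ = 7.288 rad/s (from 1.16 rev/s).
Differentiating the loop-closure r₂e^{iθ₂}+r₃e^{iθ₃}=r₁+r₄e^{iθ₄} gives r₂ω₂e^{iθ₂}+r₃ω₃e^{iθ₃}=r₄ω₄e^{iθ₄}.
Eliminating the other unknown: ω₃ = r₂ω₂ sin(θ₄−θ₂) / [r₃ sin(θ₃−θ₄)].
Numerator sine = +0.96815; denominator sine = +0.98450.
Result = 0.0457·7.288·(+0.96815) / (0.0952·(+0.98450)) = +3.4407 rad/s; magnitude 3.4407 rad/s.

3.44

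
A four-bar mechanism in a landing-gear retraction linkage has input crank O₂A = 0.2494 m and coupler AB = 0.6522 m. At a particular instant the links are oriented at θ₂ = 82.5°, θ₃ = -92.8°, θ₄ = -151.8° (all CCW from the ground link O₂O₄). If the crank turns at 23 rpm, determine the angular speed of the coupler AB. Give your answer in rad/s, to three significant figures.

ω₂ = 2.409 rad/s (from 23 rpm).
Differentiating the loop-closure r₂e^{iθ₂}+r₃e^{iθ₃}=r₁+r₄e^{iθ₄} gives r₂ω₂e^{iθ₂}+r₃ω₃e^{iθ₃}=r₄ω₄e^{iθ₄}.
Eliminating the other unknown: ω₃ = r₂ω₂ sin(θ₄−θ₂) / [r₃ sin(θ₃−θ₄)].
Numerator sine = +0.81208; denominator sine = +0.85717.
Result = 0.2494·2.409·(+0.81208) / (0.6522·(+0.85717)) = +0.87258 rad/s; magnitude 0.87258 rad/s.

0.873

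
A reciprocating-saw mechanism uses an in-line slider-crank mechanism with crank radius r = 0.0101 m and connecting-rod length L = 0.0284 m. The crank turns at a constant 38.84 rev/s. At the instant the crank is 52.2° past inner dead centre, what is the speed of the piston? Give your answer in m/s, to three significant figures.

2.39

ω = 2π·38.8 = 244 rad/s
For an in-line slider-crank, x = r cosθ + √(L² − r² sin²θ), so v = −rω sinθ·[1 + r cosθ/√(L² − r² sin²θ)].
With r = 0.0101 m, L = 0.0284 m, θ = 52.2°: √(L² − r² sin²θ) = 0.027256 m.
v = −0.0101·244·0.79016·[1 + 0.0101·0.61291/0.027256] = -2.3899 m/s.
|v| = 2.3899 m/s.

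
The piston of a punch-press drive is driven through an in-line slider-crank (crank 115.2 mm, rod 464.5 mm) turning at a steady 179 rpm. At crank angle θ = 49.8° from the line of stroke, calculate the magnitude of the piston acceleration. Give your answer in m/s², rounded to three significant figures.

ω = 2π·179/60 = 18.74 rad/s
x(θ) = r cosθ + √(L² − r² sin²θ); with ω constant, a = ω²·d²x/dθ².
d²x/dθ² = −r cosθ − r²(cos2θ)/√u − r⁴ sin²2θ/(4u^{3/2}),  u = L² − r² sin²θ = 0.208018 m².
Substituting r = 0.1152 m, L = 0.4645 m, θ = 49.8°: d²x/dθ² = -0.069955 m.
a = ω²·d²x/dθ² = (18.74)²·(-0.069955) = -24.58 m/s²;  |a| = 24.58 m/s².

24.6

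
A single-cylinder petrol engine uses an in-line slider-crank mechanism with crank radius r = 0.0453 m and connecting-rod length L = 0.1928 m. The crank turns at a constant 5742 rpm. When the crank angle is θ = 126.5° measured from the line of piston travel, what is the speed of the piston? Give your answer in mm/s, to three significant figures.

ω = 2π·5742/60 = 601.3 rad/s
For an in-line slider-crank, x = r cosθ + √(L² − r² sin²θ), so v = −rω sinθ·[1 + r cosθ/√(L² − r² sin²θ)].
With r = 0.0453 m, L = 0.1928 m, θ = 126.5°: √(L² − r² sin²θ) = 0.18933 m.
v = −0.0453·601.3·0.80386·[1 + 0.0453·-0.59482/0.18933] = -18.78 m/s.
|v| = 18.78 m/s = 18780 mm/s.

18800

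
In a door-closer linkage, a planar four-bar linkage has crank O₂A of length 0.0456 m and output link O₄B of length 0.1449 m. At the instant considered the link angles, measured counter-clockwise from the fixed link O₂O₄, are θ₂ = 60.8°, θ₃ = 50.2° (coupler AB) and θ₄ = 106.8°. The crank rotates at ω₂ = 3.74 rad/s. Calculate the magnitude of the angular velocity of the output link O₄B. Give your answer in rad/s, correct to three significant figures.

ω₂ = 3.74 rad/s
Differentiating the loop-closure r₂e^{iθ₂}+r₃e^{iθ₃}=r₁+r₄e^{iθ₄} gives r₂ω₂e^{iθ₂}+r₃ω₃e^{iθ₃}=r₄ω₄e^{iθ₄}.
Eliminating the other unknown: ω₄ = r₂ω₂ sin(θ₂−θ₃) / [r₄ sin(θ₄−θ₃)].
Numerator sine = +0.18395; denominator sine = +0.83485.
Result = 0.0456·3.74·(+0.18395) / (0.1449·(+0.83485)) = +0.25934 rad/s; magnitude 0.25934 rad/s.

0.259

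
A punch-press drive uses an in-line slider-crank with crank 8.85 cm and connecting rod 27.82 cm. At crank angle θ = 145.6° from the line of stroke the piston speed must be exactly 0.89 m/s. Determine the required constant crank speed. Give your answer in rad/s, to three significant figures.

24.3

For an in-line slider-crank, |v_piston| = rω|sinθ|·[1 + r cosθ/√(L² − r² sin²θ)].
With r = 0.0885 m, L = 0.2782 m, θ = 145.6°: the bracketed kinematic factor |dx/dθ| = 0.036658 m.
ω = v/|dx/dθ| = 0.89/0.036658 = 24.278 rad/s.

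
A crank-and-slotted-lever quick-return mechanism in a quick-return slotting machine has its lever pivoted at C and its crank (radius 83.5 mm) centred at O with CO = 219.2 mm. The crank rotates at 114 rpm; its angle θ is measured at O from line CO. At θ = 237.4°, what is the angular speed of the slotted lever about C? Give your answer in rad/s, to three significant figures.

0.977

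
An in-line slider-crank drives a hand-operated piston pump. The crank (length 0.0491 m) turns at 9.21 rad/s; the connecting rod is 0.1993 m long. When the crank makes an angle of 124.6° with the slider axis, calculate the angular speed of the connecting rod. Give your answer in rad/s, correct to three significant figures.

ω = 9.21 rad/s
The rod makes angle φ with the slider axis where L sinφ = r sinθ; differentiating, L cosφ·φ̇ = r ω cosθ.
L cosφ = √(L² − r² sin²θ) = 0.19516 m.
|ω_rod| = r ω |cosθ| / √(L² − r² sin²θ) = 0.0491·9.21·0.56784/0.19516 = 1.3158 rad/s.

1.32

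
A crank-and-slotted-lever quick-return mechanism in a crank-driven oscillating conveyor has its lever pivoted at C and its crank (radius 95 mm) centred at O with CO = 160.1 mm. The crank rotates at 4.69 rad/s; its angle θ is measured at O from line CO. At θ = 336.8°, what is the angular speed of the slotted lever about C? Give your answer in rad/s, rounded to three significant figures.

ω = 4.69 rad/s
Crank pin A relative to C: A = (d + r cosθ, r sinθ); lever angle φ = atan2(r sinθ, d + r cosθ).
Differentiating tanφ: φ̇ = rω(d cosθ + r)/(d² + r² + 2dr cosθ).
d² + r² + 2dr cosθ = |CA|² = 0.0626162 m²;  d cosθ + r = +0.24215 m.
|ω_lever| = |0.095·4.69·+0.24215| / 0.0626162 = 1.7231 rad/s.

1.72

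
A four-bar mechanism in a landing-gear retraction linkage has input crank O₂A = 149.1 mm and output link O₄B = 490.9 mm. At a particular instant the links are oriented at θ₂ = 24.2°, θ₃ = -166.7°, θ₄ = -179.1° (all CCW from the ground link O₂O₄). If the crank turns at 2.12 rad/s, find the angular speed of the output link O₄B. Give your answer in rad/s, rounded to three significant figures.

0.567

ω₂ = 2.12 rad/s
Differentiating the loop-closure r₂e^{iθ₂}+r₃e^{iθ₃}=r₁+r₄e^{iθ₄} gives r₂ω₂e^{iθ₂}+r₃ω₃e^{iθ₃}=r₄ω₄e^{iθ₄}.
Eliminating the other unknown: ω₄ = r₂ω₂ sin(θ₂−θ₃) / [r₄ sin(θ₄−θ₃)].
Numerator sine = -0.18910; denominator sine = -0.21474.
Result = 0.1491·2.12·(-0.18910) / (0.4909·(-0.21474)) = +0.56702 rad/s; magnitude 0.56702 rad/s.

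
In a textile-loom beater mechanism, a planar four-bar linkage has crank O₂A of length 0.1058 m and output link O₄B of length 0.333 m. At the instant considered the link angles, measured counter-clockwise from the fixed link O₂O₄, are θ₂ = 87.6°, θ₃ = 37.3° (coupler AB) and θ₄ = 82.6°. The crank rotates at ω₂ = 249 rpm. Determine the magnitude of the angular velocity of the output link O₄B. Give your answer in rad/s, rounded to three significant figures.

8.97

ω₂ = 26.08 rad/s (from 249 rpm).
Differentiating the loop-closure r₂e^{iθ₂}+r₃e^{iθ₃}=r₁+r₄e^{iθ₄} gives r₂ω₂e^{iθ₂}+r₃ω₃e^{iθ₃}=r₄ω₄e^{iθ₄}.
Eliminating the other unknown: ω₄ = r₂ω₂ sin(θ₂−θ₃) / [r₄ sin(θ₄−θ₃)].
Numerator sine = +0.76940; denominator sine = +0.71080.
Result = 0.1058·26.08·(+0.76940) / (0.333·(+0.71080)) = +8.9676 rad/s; magnitude 8.9676 rad/s.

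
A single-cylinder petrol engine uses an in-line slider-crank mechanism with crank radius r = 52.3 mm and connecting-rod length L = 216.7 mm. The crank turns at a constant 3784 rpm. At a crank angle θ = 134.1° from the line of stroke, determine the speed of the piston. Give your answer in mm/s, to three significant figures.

12300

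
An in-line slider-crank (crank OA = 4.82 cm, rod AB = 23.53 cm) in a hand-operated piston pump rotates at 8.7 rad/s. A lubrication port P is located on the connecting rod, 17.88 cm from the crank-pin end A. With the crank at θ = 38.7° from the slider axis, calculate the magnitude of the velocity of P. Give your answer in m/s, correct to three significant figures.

0.305

ω = 8.7 rad/s.  Crank-pin speed |V_A| = rω = 0.41934 m/s, perpendicular to OA.
Rod angle: sinφ = −(r/L) sinθ ⇒ φ = -7.359°; ω_rod = −rω cosθ/√(L²−r²sin²θ) = -1.4024 rad/s.
V_P = V_A + ω_rod × AP, with AP = 0.1788 m along the rod.
Components: V_Px = −rω sinθ − a·ω_rod·sinφ = -0.2943 m/s;  V_Py = rω cosθ + a·ω_rod·cosφ = +0.078583 m/s.
|V_P| = √(V_Px² + V_Py²) = 0.30462 m/s.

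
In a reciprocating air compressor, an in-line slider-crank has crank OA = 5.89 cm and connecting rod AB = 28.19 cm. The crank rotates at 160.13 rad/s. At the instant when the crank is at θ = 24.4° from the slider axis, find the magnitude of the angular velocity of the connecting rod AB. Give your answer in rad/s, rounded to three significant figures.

ω = 160.1 rad/s
The rod makes angle φ with the slider axis where L sinφ = r sinθ; differentiating, L cosφ·φ̇ = r ω cosθ.
L cosφ = √(L² − r² sin²θ) = 0.28085 m.
|ω_rod| = r ω |cosθ| / √(L² − r² sin²θ) = 0.0589·160.1·0.91068/0.28085 = 30.583 rad/s.

30.6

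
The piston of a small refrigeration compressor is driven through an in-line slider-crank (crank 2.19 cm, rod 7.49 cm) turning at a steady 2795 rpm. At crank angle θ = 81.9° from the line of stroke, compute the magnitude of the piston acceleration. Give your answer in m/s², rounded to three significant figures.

ω = 2π·2795/60 = 292.7 rad/s
x(θ) = r cosθ + √(L² − r² sin²θ); with ω constant, a = ω²·d²x/dθ².
d²x/dθ² = −r cosθ − r²(cos2θ)/√u − r⁴ sin²2θ/(4u^{3/2}),  u = L² − r² sin²θ = 0.00513992 m².
Substituting r = 0.0219 m, L = 0.0749 m, θ = 81.9°: d²x/dθ² = +0.0033262 m.
a = ω²·d²x/dθ² = (292.7)²·(+0.0033262) = +284.95 m/s²;  |a| = 284.95 m/s².

285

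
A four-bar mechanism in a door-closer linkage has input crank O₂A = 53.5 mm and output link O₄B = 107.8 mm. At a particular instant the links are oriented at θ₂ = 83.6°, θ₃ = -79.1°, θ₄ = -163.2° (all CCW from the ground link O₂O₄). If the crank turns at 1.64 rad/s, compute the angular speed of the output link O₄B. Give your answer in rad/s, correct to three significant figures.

0.243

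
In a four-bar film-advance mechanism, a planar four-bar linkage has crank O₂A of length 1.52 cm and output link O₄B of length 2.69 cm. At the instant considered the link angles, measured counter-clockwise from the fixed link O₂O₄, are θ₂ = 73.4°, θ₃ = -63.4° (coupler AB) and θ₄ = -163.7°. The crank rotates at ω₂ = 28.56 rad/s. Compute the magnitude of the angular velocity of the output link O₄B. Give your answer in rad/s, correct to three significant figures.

11.2

ω₂ = 28.56 rad/s
Differentiating the loop-closure r₂e^{iθ₂}+r₃e^{iθ₃}=r₁+r₄e^{iθ₄} gives r₂ω₂e^{iθ₂}+r₃ω₃e^{iθ₃}=r₄ω₄e^{iθ₄}.
Eliminating the other unknown: ω₄ = r₂ω₂ sin(θ₂−θ₃) / [r₄ sin(θ₄−θ₃)].
Numerator sine = +0.68455; denominator sine = -0.98389.
Result = 0.0152·28.56·(+0.68455) / (0.0269·(-0.98389)) = -11.228 rad/s; magnitude 11.228 rad/s.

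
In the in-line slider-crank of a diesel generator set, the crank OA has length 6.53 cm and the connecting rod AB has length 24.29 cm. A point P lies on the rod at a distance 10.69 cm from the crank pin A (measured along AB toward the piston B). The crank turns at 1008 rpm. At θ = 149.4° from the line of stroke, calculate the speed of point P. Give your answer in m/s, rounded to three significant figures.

ω = 105.6 rad/s.  Crank-pin speed |V_A| = rω = 6.8929 m/s, perpendicular to OA.
Rod angle: sinφ = −(r/L) sinθ ⇒ φ = -7.866°; ω_rod = −rω cosθ/√(L²−r²sin²θ) = +24.658 rad/s.
V_P = V_A + ω_rod × AP, with AP = 0.1069 m along the rod.
Components: V_Px = −rω sinθ − a·ω_rod·sinφ = -3.1481 m/s;  V_Py = rω cosθ + a·ω_rod·cosφ = -3.3219 m/s.
|V_P| = √(V_Px² + V_Py²) = 4.5766 m/s.

4.58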